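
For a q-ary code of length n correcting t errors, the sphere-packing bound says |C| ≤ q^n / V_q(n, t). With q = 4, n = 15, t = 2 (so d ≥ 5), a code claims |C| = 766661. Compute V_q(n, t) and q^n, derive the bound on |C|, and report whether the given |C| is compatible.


V_q(n, t) = 991, q^n = 1073741824, Hamming bound = 1083493, |C| = 766661 ≤ bound (satisfied).

Step 1: Compute V_q(n, t) = Σ_{j=0}^2 C(n, j) (q−1)^j.
  j = 0: C(15,0)·(3)^0 = 1·1 = 1.
  j = 1: C(15,1)·(3)^1 = 15·3 = 45.
  j = 2: C(15,2)·(3)^2 = 105·9 = 945.
  V_q(n, t) = 1 + 45 + 945 = 991.
Step 2: q^n = 4^15 = 1073741824.
Step 3: Hamming bound ⌊q^n / V_q(n,t)⌋ = ⌊1073741824/991⌋ = 1083493.
Step 4: Compare |C| = 766661 to 1083493: satisfied.
The claimed |C| lies below the Hamming bound.


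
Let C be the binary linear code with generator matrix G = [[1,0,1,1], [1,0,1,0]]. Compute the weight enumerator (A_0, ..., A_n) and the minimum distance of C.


Weight distribution: A_0 = 1, A_1 = 1, A_2 = 1, A_3 = 1. Minimum distance d = 1.

Enumerate all 2^2 = 4 messages m ∈ F_2^2.
For each, compute codeword c = mG in F_2^4, then tally its weight.
  m = 00 → c = 0000, weight = 0.
  m = 10 → c = 1011, weight = 3.
  m = 01 → c = 1010, weight = 2.
  m = 11 → c = 0001, weight = 1.
Tally weights:
  weight 0: 1 codewords.
  weight 1: 1 codewords.
  weight 2: 1 codewords.
  weight 3: 1 codewords.
Minimum distance d = smallest w > 0 with A_w > 0 = 1.
Sanity: Σ A_w = 4 = 2^2 = 4 ✓.


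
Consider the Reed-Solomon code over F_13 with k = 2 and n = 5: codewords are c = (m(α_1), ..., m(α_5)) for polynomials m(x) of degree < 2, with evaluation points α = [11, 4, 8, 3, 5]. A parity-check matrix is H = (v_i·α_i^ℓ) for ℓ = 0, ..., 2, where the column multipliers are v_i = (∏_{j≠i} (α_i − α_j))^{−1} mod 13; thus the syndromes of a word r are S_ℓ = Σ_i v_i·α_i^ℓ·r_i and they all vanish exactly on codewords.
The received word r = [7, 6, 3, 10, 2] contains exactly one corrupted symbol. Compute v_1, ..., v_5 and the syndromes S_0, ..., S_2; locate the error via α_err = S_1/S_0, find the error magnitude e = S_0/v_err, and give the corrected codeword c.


S = (6, 1, 11), error at position 1, error magnitude e = 3, c = [4, 6, 3, 10, 2].

Step 1: column multipliers v_i = (∏_{j≠i}(α_i − α_j))^{−1} mod 13.
  i = 1 (α = 11): (11−4)(11−8)(11−3)(11−5) = 7·3·8·6 = 1008 ≡ 7, so v_1 = 7^{−1} = 2 (mod 13).
  i = 2 (α = 4): (4−11)(4−8)(4−3)(4−5) = (−7)·(−4)·1·(−1) = −28 ≡ 11, so v_2 = 11^{−1} = 6 (mod 13).
  i = 3 (α = 8): (8−11)(8−4)(8−3)(8−5) = (−3)·4·5·3 = −180 ≡ 2, so v_3 = 2^{−1} = 7 (mod 13).
  i = 4 (α = 3): (3−11)(3−4)(3−8)(3−5) = (−8)·(−1)·(−5)·(−2) = 80 ≡ 2, so v_4 = 2^{−1} = 7 (mod 13).
  i = 5 (α = 5): (5−11)(5−4)(5−8)(5−3) = (−6)·1·(−3)·2 = 36 ≡ 10, so v_5 = 10^{−1} = 4 (mod 13).
  v = [2, 6, 7, 7, 4].
Step 2: syndromes of r = [7, 6, 3, 10, 2] (all sums mod 13).
  S_0 = Σ v_i r_i = 2·7 + 6·6 + 7·3 + 7·10 + 4·2 = 149 ≡ 6.
  S_1 = Σ v_i α_i r_i = 2·11·7 + 6·4·6 + 7·8·3 + 7·3·10 + 4·5·2 = 716 ≡ 1.
  α_i^2 mod 13 = [4, 3, 12, 9, 12].
  S_2 = Σ v_i α_i^2 r_i = 2·4·7 + 6·3·6 + 7·12·3 + 7·9·10 + 4·12·2 = 1142 ≡ 11.
  S = (6, 1, 11) ≠ 0, so r is not a codeword (an error is present).
Step 3: locate the error. For a single error e at position i, S_ℓ = v_i·e·α_i^ℓ, so α_err = S_1/S_0.
  S_0^{−1} = 6^{−1} = 11 (mod 13), so α_err = 1·11 = 11 ≡ 11 = α_1. Error position i = 1.
  Consistency check: S_2/S_1 = 11·1 = 11 ≡ 11 = α_err ✓ (single-error assumption holds).
Step 4: error magnitude e = S_0/v_1 = S_0·∏_{j≠1}(α_1 − α_j) = 6·7 = 42 ≡ 3 (mod 13).
Step 5: correct position 1: c_1 = r_1 − e = 7 − 3 ≡ 4 (mod 13). Hence c = [4, 6, 3, 10, 2].
  Check: interpolating c through the α_i gives m(x) = 9 + 9·x (degree < 2) with m(α_i) = c_i for every i, so c is indeed a codeword.


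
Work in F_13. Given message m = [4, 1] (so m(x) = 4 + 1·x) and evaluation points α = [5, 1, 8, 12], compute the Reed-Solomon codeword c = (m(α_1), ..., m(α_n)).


c = [9, 5, 12, 3]

Message polynomial: m(x) = 4 + 1·x (mod 13).
For each evaluation point α_i, compute m(α_i) mod 13:
  α_1 = 5: Horner steps 1 → 9, so m(5) = 9.
  α_2 = 1: Horner steps 1 → 5, so m(1) = 5.
  α_3 = 8: Horner steps 1 → 12, so m(8) = 12.
  α_4 = 12: Horner steps 1 → 3, so m(12) = 3.
Codeword c = [9, 5, 12, 3] ∈ F_13^4.


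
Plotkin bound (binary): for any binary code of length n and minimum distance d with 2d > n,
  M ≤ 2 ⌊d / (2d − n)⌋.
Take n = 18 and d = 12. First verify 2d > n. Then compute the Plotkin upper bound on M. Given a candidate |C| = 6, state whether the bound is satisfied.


Plotkin bound M ≤ 4; given |C| = 6 > bound (violated).

Check applicability: 2d = 24, n = 18.
2d − n = 6 > 0, so Plotkin applies.
Compute d/(2d−n) = 12/6 ≈ 2.0000.
⌊d/(2d−n)⌋ = 2.
Plotkin bound: M ≤ 2·2 = 4.
Given |C| = 6, check: VIOLATED.
This |C| is above the Plotkin bound, so no binary code with n = 18, d = 12 and 6 codewords exists.


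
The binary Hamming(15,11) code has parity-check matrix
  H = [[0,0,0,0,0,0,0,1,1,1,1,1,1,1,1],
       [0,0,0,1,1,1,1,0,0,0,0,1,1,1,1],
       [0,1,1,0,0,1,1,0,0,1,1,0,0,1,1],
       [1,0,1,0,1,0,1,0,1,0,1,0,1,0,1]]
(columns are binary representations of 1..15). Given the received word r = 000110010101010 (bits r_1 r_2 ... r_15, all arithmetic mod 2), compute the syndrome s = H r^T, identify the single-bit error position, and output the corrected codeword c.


s = (0, 0, 0, 1)^T, error position = 1, corrected codeword c = 100110010101010

Compute s = H r^T mod 2 one row at a time:
  s_1 = 1 + 0 + 1 + 0 + 1 + 0 + 1 + 0 = 4 ≡ 0 (mod 2).
  s_2 = 1 + 1 + 0 + 0 + 1 + 0 + 1 + 0 = 4 ≡ 0 (mod 2).
  s_3 = 0 + 0 + 0 + 0 + 1 + 0 + 1 + 0 = 2 ≡ 0 (mod 2).
  s_4 = 0 + 0 + 1 + 0 + 0 + 0 + 0 + 0 = 1 ≡ 1 (mod 2).
s = (0, 0, 0, 1)^T — this equals column 1 of H (binary 0001), so error is at position 1.
Correct: flip bit 1 of r = 000110010101010 to get c = 100110010101010.


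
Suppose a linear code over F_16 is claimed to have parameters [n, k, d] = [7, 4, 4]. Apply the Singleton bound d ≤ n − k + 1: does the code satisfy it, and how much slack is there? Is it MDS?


Singleton RHS = n − k + 1 = 4, slack = 0, bound satisfied, MDS.

Singleton bound: d ≤ n − k + 1.
Here n = 7, k = 4, so n − k + 1 = 4.
Given d = 4, check d ≤ 4: YES.
Slack = (n − k + 1) − d = 0.
The code is MDS (slack = 0).
Description: the claimed parameters are [7, 4, 4]_16; such a code would be MDS (meets Singleton bound).


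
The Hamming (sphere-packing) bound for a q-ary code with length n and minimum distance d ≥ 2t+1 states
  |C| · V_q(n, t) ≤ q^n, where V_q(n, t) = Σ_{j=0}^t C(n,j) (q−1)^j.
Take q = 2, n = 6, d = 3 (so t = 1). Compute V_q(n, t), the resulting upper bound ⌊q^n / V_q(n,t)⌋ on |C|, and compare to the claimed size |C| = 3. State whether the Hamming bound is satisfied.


V_q(n, t) = 7, q^n = 64, Hamming bound = 9, |C| = 3 ≤ bound (satisfied).

Step 1: Compute V_q(n, t) = Σ_{j=0}^1 C(n, j) (q−1)^j.
  j = 0: C(6,0)·(1)^0 = 1·1 = 1.
  j = 1: C(6,1)·(1)^1 = 6·1 = 6.
  V_q(n, t) = 1 + 6 = 7.
Step 2: q^n = 2^6 = 64.
Step 3: Hamming bound ⌊q^n / V_q(n,t)⌋ = ⌊64/7⌋ = 9.
Step 4: Compare |C| = 3 to 9: satisfied.
The claimed |C| lies below the Hamming bound.


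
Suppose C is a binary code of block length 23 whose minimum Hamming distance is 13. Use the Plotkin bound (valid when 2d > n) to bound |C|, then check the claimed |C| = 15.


Plotkin bound M ≤ 8; given |C| = 15 > bound (violated).

Check applicability: 2d = 26, n = 23.
2d − n = 3 > 0, so Plotkin applies.
Compute d/(2d−n) = 13/3 ≈ 4.3333.
⌊d/(2d−n)⌋ = 4.
Plotkin bound: M ≤ 2·4 = 8.
Given |C| = 15, check: VIOLATED.
This |C| is above the Plotkin bound, so no binary code with n = 23, d = 13 and 15 codewords exists.


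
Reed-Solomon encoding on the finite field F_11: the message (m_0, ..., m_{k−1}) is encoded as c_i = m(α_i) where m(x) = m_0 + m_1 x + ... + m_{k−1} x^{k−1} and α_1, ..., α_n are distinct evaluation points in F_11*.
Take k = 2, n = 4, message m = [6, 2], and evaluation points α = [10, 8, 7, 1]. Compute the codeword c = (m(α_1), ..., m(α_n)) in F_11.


c = [4, 0, 9, 8]

Message polynomial: m(x) = 6 + 2·x (mod 11).
For each evaluation point α_i, compute m(α_i) mod 11:
  α_1 = 10: Horner steps 2 → 4, so m(10) = 4.
  α_2 = 8: Horner steps 2 → 0, so m(8) = 0.
  α_3 = 7: Horner steps 2 → 9, so m(7) = 9.
  α_4 = 1: Horner steps 2 → 8, so m(1) = 8.
Codeword c = [4, 0, 9, 8] ∈ F_11^4.


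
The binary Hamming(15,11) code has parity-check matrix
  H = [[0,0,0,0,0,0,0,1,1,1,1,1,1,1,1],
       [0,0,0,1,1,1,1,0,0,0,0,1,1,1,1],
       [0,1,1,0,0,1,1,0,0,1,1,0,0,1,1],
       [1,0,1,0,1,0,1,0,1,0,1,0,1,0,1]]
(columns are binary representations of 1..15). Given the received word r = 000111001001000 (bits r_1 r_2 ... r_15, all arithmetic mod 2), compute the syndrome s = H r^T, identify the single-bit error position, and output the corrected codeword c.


s = (0, 0, 1, 0)^T, error position = 2, corrected codeword c = 010111001001000

Compute s = H r^T mod 2 one row at a time:
  s_1 = 0 + 1 + 0 + 0 + 1 + 0 + 0 + 0 = 2 ≡ 0 (mod 2).
  s_2 = 1 + 1 + 1 + 0 + 1 + 0 + 0 + 0 = 4 ≡ 0 (mod 2).
  s_3 = 0 + 0 + 1 + 0 + 0 + 0 + 0 + 0 = 1 ≡ 1 (mod 2).
  s_4 = 0 + 0 + 1 + 0 + 1 + 0 + 0 + 0 = 2 ≡ 0 (mod 2).
s = (0, 0, 1, 0)^T — this equals column 2 of H (binary 0010), so error is at position 2.
Correct: flip bit 2 of r = 000111001001000 to get c = 010111001001000.


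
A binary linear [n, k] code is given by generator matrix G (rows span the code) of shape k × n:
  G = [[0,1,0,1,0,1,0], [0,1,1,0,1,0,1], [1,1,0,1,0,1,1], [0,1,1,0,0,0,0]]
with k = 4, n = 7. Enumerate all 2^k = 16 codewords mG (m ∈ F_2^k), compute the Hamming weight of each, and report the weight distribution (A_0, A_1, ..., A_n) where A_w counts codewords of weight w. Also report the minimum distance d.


Weight distribution: A_0 = 1, A_2 = 4, A_3 = 2, A_4 = 3, A_5 = 6. Minimum distance d = 2.

Enumerate all 2^4 = 16 messages m ∈ F_2^4.
For each, compute codeword c = mG in F_2^7, then tally its weight.
  m = 0000 → c = 0000000, weight = 0.
  m = 1000 → c = 0101010, weight = 3.
  m = 0100 → c = 0110101, weight = 4.
  m = 1100 → c = 0011111, weight = 5.
  m = 0010 → c = 1101011, weight = 5.
  m = 1010 → c = 1000001, weight = 2.
  m = 0110 → c = 1011110, weight = 5.
  m = 1110 → c = 1110100, weight = 4.
  m = 0001 → c = 0110000, weight = 2.
  m = 1001 → c = 0011010, weight = 3.
  m = 0101 → c = 0000101, weight = 2.
  m = 1101 → c = 0101111, weight = 5.
  m = 0011 → c = 1011011, weight = 5.
  m = 1011 → c = 1110001, weight = 4.
  m = 0111 → c = 1101110, weight = 5.
  m = 1111 → c = 1000100, weight = 2.
Tally weights:
  weight 0: 1 codewords.
  weight 2: 4 codewords.
  weight 3: 2 codewords.
  weight 4: 3 codewords.
  weight 5: 6 codewords.
Minimum distance d = smallest w > 0 with A_w > 0 = 2.
Sanity: Σ A_w = 16 = 2^4 = 16 ✓.


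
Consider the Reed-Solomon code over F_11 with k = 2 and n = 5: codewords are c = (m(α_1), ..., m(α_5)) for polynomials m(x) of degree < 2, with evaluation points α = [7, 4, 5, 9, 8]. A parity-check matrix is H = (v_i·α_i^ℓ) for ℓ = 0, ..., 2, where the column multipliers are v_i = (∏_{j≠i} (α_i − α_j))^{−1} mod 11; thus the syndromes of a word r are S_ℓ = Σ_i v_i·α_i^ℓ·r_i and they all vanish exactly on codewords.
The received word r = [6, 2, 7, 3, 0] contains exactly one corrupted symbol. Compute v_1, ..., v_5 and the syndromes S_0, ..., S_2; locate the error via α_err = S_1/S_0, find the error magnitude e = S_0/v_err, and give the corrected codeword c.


S = (6, 10, 2), error at position 4, error magnitude e = 9, c = [6, 2, 7, 5, 0].

Step 1: column multipliers v_i = (∏_{j≠i}(α_i − α_j))^{−1} mod 11.
  i = 1 (α = 7): (7−4)(7−5)(7−9)(7−8) = 3·2·(−2)·(−1) = 12 ≡ 1, so v_1 = 1^{−1} = 1 (mod 11).
  i = 2 (α = 4): (4−7)(4−5)(4−9)(4−8) = (−3)·(−1)·(−5)·(−4) = 60 ≡ 5, so v_2 = 5^{−1} = 9 (mod 11).
  i = 3 (α = 5): (5−7)(5−4)(5−9)(5−8) = (−2)·1·(−4)·(−3) = −24 ≡ 9, so v_3 = 9^{−1} = 5 (mod 11).
  i = 4 (α = 9): (9−7)(9−4)(9−5)(9−8) = 2·5·4·1 = 40 ≡ 7, so v_4 = 7^{−1} = 8 (mod 11).
  i = 5 (α = 8): (8−7)(8−4)(8−5)(8−9) = 1·4·3·(−1) = −12 ≡ 10, so v_5 = 10^{−1} = 10 (mod 11).
  v = [1, 9, 5, 8, 10].
Step 2: syndromes of r = [6, 2, 7, 3, 0] (all sums mod 11).
  S_0 = Σ v_i r_i = 1·6 + 9·2 + 5·7 + 8·3 + 10·0 = 83 ≡ 6.
  S_1 = Σ v_i α_i r_i = 1·7·6 + 9·4·2 + 5·5·7 + 8·9·3 + 10·8·0 = 505 ≡ 10.
  α_i^2 mod 11 = [5, 5, 3, 4, 9].
  S_2 = Σ v_i α_i^2 r_i = 1·5·6 + 9·5·2 + 5·3·7 + 8·4·3 + 10·9·0 = 321 ≡ 2.
  S = (6, 10, 2) ≠ 0, so r is not a codeword (an error is present).
Step 3: locate the error. For a single error e at position i, S_ℓ = v_i·e·α_i^ℓ, so α_err = S_1/S_0.
  S_0^{−1} = 6^{−1} = 2 (mod 11), so α_err = 10·2 = 20 ≡ 9 = α_4. Error position i = 4.
  Consistency check: S_2/S_1 = 2·10 = 20 ≡ 9 = α_err ✓ (single-error assumption holds).
Step 4: error magnitude e = S_0/v_4 = S_0·∏_{j≠4}(α_4 − α_j) = 6·7 = 42 ≡ 9 (mod 11).
Step 5: correct position 4: c_4 = r_4 − e = 3 − 9 ≡ 5 (mod 11). Hence c = [6, 2, 7, 5, 0].
  Check: interpolating c through the α_i gives m(x) = 4 + 5·x (degree < 2) with m(α_i) = c_i for every i, so c is indeed a codeword.


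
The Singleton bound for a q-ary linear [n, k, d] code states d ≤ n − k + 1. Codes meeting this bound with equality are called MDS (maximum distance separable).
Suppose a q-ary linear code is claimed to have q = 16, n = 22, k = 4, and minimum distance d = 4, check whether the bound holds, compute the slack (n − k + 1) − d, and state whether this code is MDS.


Singleton RHS = n − k + 1 = 19, slack = 15, bound satisfied, not MDS.

Singleton bound: d ≤ n − k + 1.
Here n = 22, k = 4, so n − k + 1 = 19.
Given d = 4, check d ≤ 19: YES.
Slack = (n − k + 1) − d = 15.
The code is NOT MDS (slack = 15 > 0).
Description: the claimed parameters are [22, 4, 4]_16; such a code would be non-MDS.


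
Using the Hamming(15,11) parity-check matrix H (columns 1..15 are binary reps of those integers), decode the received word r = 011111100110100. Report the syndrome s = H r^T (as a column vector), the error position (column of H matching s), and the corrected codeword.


s = (1, 1, 0, 1)^T, error position = 13, corrected codeword c = 011111100110000

Compute s = H r^T mod 2 one row at a time:
  s_1 = 0 + 0 + 1 + 1 + 0 + 1 + 0 + 0 = 3 ≡ 1 (mod 2).
  s_2 = 1 + 1 + 1 + 1 + 0 + 1 + 0 + 0 = 5 ≡ 1 (mod 2).
  s_3 = 1 + 1 + 1 + 1 + 1 + 1 + 0 + 0 = 6 ≡ 0 (mod 2).
  s_4 = 0 + 1 + 1 + 1 + 0 + 1 + 1 + 0 = 5 ≡ 1 (mod 2).
s = (1, 1, 0, 1)^T — this equals column 13 of H (binary 1101), so error is at position 13.
Correct: flip bit 13 of r = 011111100110100 to get c = 011111100110000.


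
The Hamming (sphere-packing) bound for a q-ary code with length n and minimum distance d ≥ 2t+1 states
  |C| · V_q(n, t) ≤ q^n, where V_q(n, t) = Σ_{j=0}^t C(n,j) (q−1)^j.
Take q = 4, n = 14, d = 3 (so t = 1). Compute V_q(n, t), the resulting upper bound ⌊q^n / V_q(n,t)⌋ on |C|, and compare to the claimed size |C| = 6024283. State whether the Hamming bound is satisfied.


V_q(n, t) = 43, q^n = 268435456, Hamming bound = 6242685, |C| = 6024283 ≤ bound (satisfied).

Step 1: Compute V_q(n, t) = Σ_{j=0}^1 C(n, j) (q−1)^j.
  j = 0: C(14,0)·(3)^0 = 1·1 = 1.
  j = 1: C(14,1)·(3)^1 = 14·3 = 42.
  V_q(n, t) = 1 + 42 = 43.
Step 2: q^n = 4^14 = 268435456.
Step 3: Hamming bound ⌊q^n / V_q(n,t)⌋ = ⌊268435456/43⌋ = 6242685.
Step 4: Compare |C| = 6024283 to 6242685: satisfied.
The claimed |C| lies below the Hamming bound.


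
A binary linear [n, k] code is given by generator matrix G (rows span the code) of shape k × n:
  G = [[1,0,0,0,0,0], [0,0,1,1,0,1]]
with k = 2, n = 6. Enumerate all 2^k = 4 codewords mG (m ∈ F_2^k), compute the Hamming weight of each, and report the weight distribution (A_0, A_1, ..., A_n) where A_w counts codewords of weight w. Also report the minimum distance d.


Weight distribution: A_0 = 1, A_1 = 1, A_3 = 1, A_4 = 1. Minimum distance d = 1.

Enumerate all 2^2 = 4 messages m ∈ F_2^2.
For each, compute codeword c = mG in F_2^6, then tally its weight.
  m = 00 → c = 000000, weight = 0.
  m = 10 → c = 100000, weight = 1.
  m = 01 → c = 001101, weight = 3.
  m = 11 → c = 101101, weight = 4.
Tally weights:
  weight 0: 1 codewords.
  weight 1: 1 codewords.
  weight 3: 1 codewords.
  weight 4: 1 codewords.
Minimum distance d = smallest w > 0 with A_w > 0 = 1.
Sanity: Σ A_w = 4 = 2^2 = 4 ✓.


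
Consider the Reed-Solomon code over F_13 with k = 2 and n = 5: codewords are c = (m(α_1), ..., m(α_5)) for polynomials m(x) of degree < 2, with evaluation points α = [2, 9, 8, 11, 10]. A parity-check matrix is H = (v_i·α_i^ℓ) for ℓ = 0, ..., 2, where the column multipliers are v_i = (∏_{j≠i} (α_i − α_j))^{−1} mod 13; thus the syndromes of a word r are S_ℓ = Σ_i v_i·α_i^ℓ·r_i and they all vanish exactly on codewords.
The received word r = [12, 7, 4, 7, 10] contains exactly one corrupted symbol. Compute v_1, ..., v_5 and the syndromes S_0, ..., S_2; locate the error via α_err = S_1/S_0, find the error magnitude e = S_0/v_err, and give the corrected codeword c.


S = (10, 6, 1), error at position 4, error magnitude e = 7, c = [12, 7, 4, 0, 10].

Step 1: column multipliers v_i = (∏_{j≠i}(α_i − α_j))^{−1} mod 13.
  i = 1 (α = 2): (2−9)(2−8)(2−11)(2−10) = (−7)·(−6)·(−9)·(−8) = 3024 ≡ 8, so v_1 = 8^{−1} = 5 (mod 13).
  i = 2 (α = 9): (9−2)(9−8)(9−11)(9−10) = 7·1·(−2)·(−1) = 14 ≡ 1, so v_2 = 1^{−1} = 1 (mod 13).
  i = 3 (α = 8): (8−2)(8−9)(8−11)(8−10) = 6·(−1)·(−3)·(−2) = −36 ≡ 3, so v_3 = 3^{−1} = 9 (mod 13).
  i = 4 (α = 11): (11−2)(11−9)(11−8)(11−10) = 9·2·3·1 = 54 ≡ 2, so v_4 = 2^{−1} = 7 (mod 13).
  i = 5 (α = 10): (10−2)(10−9)(10−8)(10−11) = 8·1·2·(−1) = −16 ≡ 10, so v_5 = 10^{−1} = 4 (mod 13).
  v = [5, 1, 9, 7, 4].
Step 2: syndromes of r = [12, 7, 4, 7, 10] (all sums mod 13).
  S_0 = Σ v_i r_i = 5·12 + 1·7 + 9·4 + 7·7 + 4·10 = 192 ≡ 10.
  S_1 = Σ v_i α_i r_i = 5·2·12 + 1·9·7 + 9·8·4 + 7·11·7 + 4·10·10 = 1410 ≡ 6.
  α_i^2 mod 13 = [4, 3, 12, 4, 9].
  S_2 = Σ v_i α_i^2 r_i = 5·4·12 + 1·3·7 + 9·12·4 + 7·4·7 + 4·9·10 = 1249 ≡ 1.
  S = (10, 6, 1) ≠ 0, so r is not a codeword (an error is present).
Step 3: locate the error. For a single error e at position i, S_ℓ = v_i·e·α_i^ℓ, so α_err = S_1/S_0.
  S_0^{−1} = 10^{−1} = 4 (mod 13), so α_err = 6·4 = 24 ≡ 11 = α_4. Error position i = 4.
  Consistency check: S_2/S_1 = 1·11 = 11 ≡ 11 = α_err ✓ (single-error assumption holds).
Step 4: error magnitude e = S_0/v_4 = S_0·∏_{j≠4}(α_4 − α_j) = 10·2 = 20 ≡ 7 (mod 13).
Step 5: correct position 4: c_4 = r_4 − e = 7 − 7 ≡ 0 (mod 13). Hence c = [12, 7, 4, 0, 10].
  Check: interpolating c through the α_i gives m(x) = 6 + 3·x (degree < 2) with m(α_i) = c_i for every i, so c is indeed a codeword.


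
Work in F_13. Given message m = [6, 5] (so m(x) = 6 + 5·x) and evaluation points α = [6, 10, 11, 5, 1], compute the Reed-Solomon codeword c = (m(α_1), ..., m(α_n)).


c = [10, 4, 9, 5, 11]

Message polynomial: m(x) = 6 + 5·x (mod 13).
For each evaluation point α_i, compute m(α_i) mod 13:
  α_1 = 6: Horner steps 5 → 10, so m(6) = 10.
  α_2 = 10: Horner steps 5 → 4, so m(10) = 4.
  α_3 = 11: Horner steps 5 → 9, so m(11) = 9.
  α_4 = 5: Horner steps 5 → 5, so m(5) = 5.
  α_5 = 1: Horner steps 5 → 11, so m(1) = 11.
Codeword c = [10, 4, 9, 5, 11] ∈ F_13^5.


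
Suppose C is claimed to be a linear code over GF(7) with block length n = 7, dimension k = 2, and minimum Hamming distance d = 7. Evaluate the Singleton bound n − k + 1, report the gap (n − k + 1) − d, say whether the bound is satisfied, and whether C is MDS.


Singleton RHS = n − k + 1 = 6, slack = -1, bound violated (no such code; not MDS).

Singleton bound: d ≤ n − k + 1.
Here n = 7, k = 2, so n − k + 1 = 6.
Given d = 7, check d ≤ 6: NO.
Slack = (n − k + 1) − d = -1.
The slack is negative: d = 7 exceeds n − k + 1 = 6 by 1, so the Singleton bound is violated and no linear [7, 2, 7]_7 code can exist. In particular it is not MDS (MDS requires d = n − k + 1 exactly).
Description: the claimed parameters are [7, 2, 7]_7; such a code would be impossible (violates the Singleton bound).


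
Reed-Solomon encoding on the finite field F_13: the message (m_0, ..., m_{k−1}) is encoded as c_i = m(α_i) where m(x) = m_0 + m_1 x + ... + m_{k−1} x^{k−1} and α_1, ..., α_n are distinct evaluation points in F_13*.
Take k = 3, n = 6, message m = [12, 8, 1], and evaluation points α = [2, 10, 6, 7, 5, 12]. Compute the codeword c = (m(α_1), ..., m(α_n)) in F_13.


c = [6, 10, 5, 0, 12, 5]

Message polynomial: m(x) = 12 + 8·x + 1·x^2 (mod 13).
For each evaluation point α_i, compute m(α_i) mod 13:
  α_1 = 2: Horner steps 1 → 10 → 6, so m(2) = 6.
  α_2 = 10: Horner steps 1 → 5 → 10, so m(10) = 10.
  α_3 = 6: Horner steps 1 → 1 → 5, so m(6) = 5.
  α_4 = 7: Horner steps 1 → 2 → 0, so m(7) = 0.
  α_5 = 5: Horner steps 1 → 0 → 12, so m(5) = 12.
  α_6 = 12: Horner steps 1 → 7 → 5, so m(12) = 5.
Codeword c = [6, 10, 5, 0, 12, 5] ∈ F_13^6.


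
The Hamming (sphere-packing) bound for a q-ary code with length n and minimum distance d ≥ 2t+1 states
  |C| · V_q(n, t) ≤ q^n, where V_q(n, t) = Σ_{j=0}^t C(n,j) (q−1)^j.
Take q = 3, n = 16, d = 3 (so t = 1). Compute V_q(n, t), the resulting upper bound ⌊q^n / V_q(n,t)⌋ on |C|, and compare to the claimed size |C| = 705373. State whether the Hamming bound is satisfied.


V_q(n, t) = 33, q^n = 43046721, Hamming bound = 1304446, |C| = 705373 ≤ bound (satisfied).

Step 1: Compute V_q(n, t) = Σ_{j=0}^1 C(n, j) (q−1)^j.
  j = 0: C(16,0)·(2)^0 = 1·1 = 1.
  j = 1: C(16,1)·(2)^1 = 16·2 = 32.
  V_q(n, t) = 1 + 32 = 33.
Step 2: q^n = 3^16 = 43046721.
Step 3: Hamming bound ⌊q^n / V_q(n,t)⌋ = ⌊43046721/33⌋ = 1304446.
Step 4: Compare |C| = 705373 to 1304446: satisfied.
The claimed |C| lies below the Hamming bound.


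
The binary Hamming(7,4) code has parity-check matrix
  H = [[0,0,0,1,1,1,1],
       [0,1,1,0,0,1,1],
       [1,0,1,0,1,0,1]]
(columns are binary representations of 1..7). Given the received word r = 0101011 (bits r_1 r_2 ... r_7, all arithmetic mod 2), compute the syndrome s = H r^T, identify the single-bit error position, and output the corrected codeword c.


s = (1, 1, 1)^T, error position = 7, corrected codeword c = 0101010

Compute s = H r^T mod 2 one row at a time:
  s_1 = 1 + 0 + 1 + 1 = 3 ≡ 1 (mod 2).
  s_2 = 1 + 0 + 1 + 1 = 3 ≡ 1 (mod 2).
  s_3 = 0 + 0 + 0 + 1 = 1 ≡ 1 (mod 2).
s = (1, 1, 1)^T — this equals column 7 of H (binary 111), so error is at position 7.
Correct: flip bit 7 of r = 0101011 to get c = 0101010.


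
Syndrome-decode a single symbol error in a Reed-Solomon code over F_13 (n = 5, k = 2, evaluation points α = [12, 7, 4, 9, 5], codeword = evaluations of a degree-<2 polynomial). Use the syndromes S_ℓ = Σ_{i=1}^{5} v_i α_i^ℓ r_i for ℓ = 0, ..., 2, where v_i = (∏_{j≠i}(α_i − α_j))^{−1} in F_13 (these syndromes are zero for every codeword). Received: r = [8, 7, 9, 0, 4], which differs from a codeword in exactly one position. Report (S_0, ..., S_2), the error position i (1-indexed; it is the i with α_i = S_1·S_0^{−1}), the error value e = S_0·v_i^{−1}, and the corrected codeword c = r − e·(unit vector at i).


S = (12, 4, 10), error at position 4, error magnitude e = 3, c = [8, 7, 9, 10, 4].

Step 1: column multipliers v_i = (∏_{j≠i}(α_i − α_j))^{−1} mod 13.
  i = 1 (α = 12): (12−7)(12−4)(12−9)(12−5) = 5·8·3·7 = 840 ≡ 8, so v_1 = 8^{−1} = 5 (mod 13).
  i = 2 (α = 7): (7−12)(7−4)(7−9)(7−5) = (−5)·3·(−2)·2 = 60 ≡ 8, so v_2 = 8^{−1} = 5 (mod 13).
  i = 3 (α = 4): (4−12)(4−7)(4−9)(4−5) = (−8)·(−3)·(−5)·(−1) = 120 ≡ 3, so v_3 = 3^{−1} = 9 (mod 13).
  i = 4 (α = 9): (9−12)(9−7)(9−4)(9−5) = (−3)·2·5·4 = −120 ≡ 10, so v_4 = 10^{−1} = 4 (mod 13).
  i = 5 (α = 5): (5−12)(5−7)(5−4)(5−9) = (−7)·(−2)·1·(−4) = −56 ≡ 9, so v_5 = 9^{−1} = 3 (mod 13).
  v = [5, 5, 9, 4, 3].
Step 2: syndromes of r = [8, 7, 9, 0, 4] (all sums mod 13).
  S_0 = Σ v_i r_i = 5·8 + 5·7 + 9·9 + 4·0 + 3·4 = 168 ≡ 12.
  S_1 = Σ v_i α_i r_i = 5·12·8 + 5·7·7 + 9·4·9 + 4·9·0 + 3·5·4 = 1109 ≡ 4.
  α_i^2 mod 13 = [1, 10, 3, 3, 12].
  S_2 = Σ v_i α_i^2 r_i = 5·1·8 + 5·10·7 + 9·3·9 + 4·3·0 + 3·12·4 = 777 ≡ 10.
  S = (12, 4, 10) ≠ 0, so r is not a codeword (an error is present).
Step 3: locate the error. For a single error e at position i, S_ℓ = v_i·e·α_i^ℓ, so α_err = S_1/S_0.
  S_0^{−1} = 12^{−1} = 12 (mod 13), so α_err = 4·12 = 48 ≡ 9 = α_4. Error position i = 4.
  Consistency check: S_2/S_1 = 10·10 = 100 ≡ 9 = α_err ✓ (single-error assumption holds).
Step 4: error magnitude e = S_0/v_4 = S_0·∏_{j≠4}(α_4 − α_j) = 12·10 = 120 ≡ 3 (mod 13).
Step 5: correct position 4: c_4 = r_4 − e = 0 − 3 ≡ 10 (mod 13). Hence c = [8, 7, 9, 10, 4].
  Check: interpolating c through the α_i gives m(x) = 3 + 8·x (degree < 2) with m(α_i) = c_i for every i, so c is indeed a codeword.


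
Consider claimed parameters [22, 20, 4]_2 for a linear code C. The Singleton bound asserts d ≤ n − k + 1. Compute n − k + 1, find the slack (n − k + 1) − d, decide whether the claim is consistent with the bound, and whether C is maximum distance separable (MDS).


Singleton RHS = n − k + 1 = 3, slack = -1, bound violated (no such code; not MDS).

Singleton bound: d ≤ n − k + 1.
Here n = 22, k = 20, so n − k + 1 = 3.
Given d = 4, check d ≤ 3: NO.
Slack = (n − k + 1) − d = -1.
The slack is negative: d = 4 exceeds n − k + 1 = 3 by 1, so the Singleton bound is violated and no linear [22, 20, 4]_2 code can exist. In particular it is not MDS (MDS requires d = n − k + 1 exactly).
Description: the claimed parameters are [22, 20, 4]_2; such a code would be impossible (violates the Singleton bound).


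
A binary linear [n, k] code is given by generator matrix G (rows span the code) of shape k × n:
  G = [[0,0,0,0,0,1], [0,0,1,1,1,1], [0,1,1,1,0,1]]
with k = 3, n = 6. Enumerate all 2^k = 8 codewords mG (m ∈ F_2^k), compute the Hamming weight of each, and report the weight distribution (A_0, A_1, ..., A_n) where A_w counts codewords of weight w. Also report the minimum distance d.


Weight distribution: A_0 = 1, A_1 = 1, A_2 = 1, A_3 = 3, A_4 = 2. Minimum distance d = 1.

Enumerate all 2^3 = 8 messages m ∈ F_2^3.
For each, compute codeword c = mG in F_2^6, then tally its weight.
  m = 000 → c = 000000, weight = 0.
  m = 100 → c = 000001, weight = 1.
  m = 010 → c = 001111, weight = 4.
  m = 110 → c = 001110, weight = 3.
  m = 001 → c = 011101, weight = 4.
  m = 101 → c = 011100, weight = 3.
  m = 011 → c = 010010, weight = 2.
  m = 111 → c = 010011, weight = 3.
Tally weights:
  weight 0: 1 codewords.
  weight 1: 1 codewords.
  weight 2: 1 codewords.
  weight 3: 3 codewords.
  weight 4: 2 codewords.
Minimum distance d = smallest w > 0 with A_w > 0 = 1.
Sanity: Σ A_w = 8 = 2^3 = 8 ✓.


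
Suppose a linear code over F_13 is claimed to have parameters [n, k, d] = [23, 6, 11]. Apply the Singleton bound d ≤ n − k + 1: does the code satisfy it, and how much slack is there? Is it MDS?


Singleton RHS = n − k + 1 = 18, slack = 7, bound satisfied, not MDS.

Singleton bound: d ≤ n − k + 1.
Here n = 23, k = 6, so n − k + 1 = 18.
Given d = 11, check d ≤ 18: YES.
Slack = (n − k + 1) − d = 7.
The code is NOT MDS (slack = 7 > 0).
Description: the claimed parameters are [23, 6, 11]_13; such a code would be non-MDS.


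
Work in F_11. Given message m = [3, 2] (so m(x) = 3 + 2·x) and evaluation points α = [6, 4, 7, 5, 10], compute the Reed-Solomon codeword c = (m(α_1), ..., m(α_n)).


c = [4, 0, 6, 2, 1]

Message polynomial: m(x) = 3 + 2·x (mod 11).
For each evaluation point α_i, compute m(α_i) mod 11:
  α_1 = 6: Horner steps 2 → 4, so m(6) = 4.
  α_2 = 4: Horner steps 2 → 0, so m(4) = 0.
  α_3 = 7: Horner steps 2 → 6, so m(7) = 6.
  α_4 = 5: Horner steps 2 → 2, so m(5) = 2.
  α_5 = 10: Horner steps 2 → 1, so m(10) = 1.
Codeword c = [4, 0, 6, 2, 1] ∈ F_11^5.


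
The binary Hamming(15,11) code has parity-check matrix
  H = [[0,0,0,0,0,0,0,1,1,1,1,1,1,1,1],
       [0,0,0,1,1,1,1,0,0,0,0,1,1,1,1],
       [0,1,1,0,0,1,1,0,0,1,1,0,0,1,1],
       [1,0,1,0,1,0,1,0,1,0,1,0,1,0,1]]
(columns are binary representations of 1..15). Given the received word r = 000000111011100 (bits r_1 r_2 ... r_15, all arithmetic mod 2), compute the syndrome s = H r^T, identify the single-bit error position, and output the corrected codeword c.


s = (1, 1, 0, 0)^T, error position = 12, corrected codeword c = 000000111010100

Compute s = H r^T mod 2 one row at a time:
  s_1 = 1 + 1 + 0 + 1 + 1 + 1 + 0 + 0 = 5 ≡ 1 (mod 2).
  s_2 = 0 + 0 + 0 + 1 + 1 + 1 + 0 + 0 = 3 ≡ 1 (mod 2).
  s_3 = 0 + 0 + 0 + 1 + 0 + 1 + 0 + 0 = 2 ≡ 0 (mod 2).
  s_4 = 0 + 0 + 0 + 1 + 1 + 1 + 1 + 0 = 4 ≡ 0 (mod 2).
s = (1, 1, 0, 0)^T — this equals column 12 of H (binary 1100), so error is at position 12.
Correct: flip bit 12 of r = 000000111011100 to get c = 000000111010100.


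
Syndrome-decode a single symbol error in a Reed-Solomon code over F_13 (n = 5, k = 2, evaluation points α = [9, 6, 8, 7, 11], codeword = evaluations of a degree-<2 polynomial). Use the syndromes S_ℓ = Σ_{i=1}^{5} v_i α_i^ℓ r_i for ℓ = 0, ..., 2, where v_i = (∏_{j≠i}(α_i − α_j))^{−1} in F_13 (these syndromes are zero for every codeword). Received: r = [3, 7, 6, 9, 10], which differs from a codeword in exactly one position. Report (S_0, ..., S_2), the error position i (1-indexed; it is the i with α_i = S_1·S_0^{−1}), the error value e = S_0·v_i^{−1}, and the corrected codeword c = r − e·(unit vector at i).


S = (2, 12, 7), error at position 2, error magnitude e = 8, c = [3, 12, 6, 9, 10].

Step 1: column multipliers v_i = (∏_{j≠i}(α_i − α_j))^{−1} mod 13.
  i = 1 (α = 9): (9−6)(9−8)(9−7)(9−11) = 3·1·2·(−2) = −12 ≡ 1, so v_1 = 1^{−1} = 1 (mod 13).
  i = 2 (α = 6): (6−9)(6−8)(6−7)(6−11) = (−3)·(−2)·(−1)·(−5) = 30 ≡ 4, so v_2 = 4^{−1} = 10 (mod 13).
  i = 3 (α = 8): (8−9)(8−6)(8−7)(8−11) = (−1)·2·1·(−3) = 6 ≡ 6, so v_3 = 6^{−1} = 11 (mod 13).
  i = 4 (α = 7): (7−9)(7−6)(7−8)(7−11) = (−2)·1·(−1)·(−4) = −8 ≡ 5, so v_4 = 5^{−1} = 8 (mod 13).
  i = 5 (α = 11): (11−9)(11−6)(11−8)(11−7) = 2·5·3·4 = 120 ≡ 3, so v_5 = 3^{−1} = 9 (mod 13).
  v = [1, 10, 11, 8, 9].
Step 2: syndromes of r = [3, 7, 6, 9, 10] (all sums mod 13).
  S_0 = Σ v_i r_i = 1·3 + 10·7 + 11·6 + 8·9 + 9·10 = 301 ≡ 2.
  S_1 = Σ v_i α_i r_i = 1·9·3 + 10·6·7 + 11·8·6 + 8·7·9 + 9·11·10 = 2469 ≡ 12.
  α_i^2 mod 13 = [3, 10, 12, 10, 4].
  S_2 = Σ v_i α_i^2 r_i = 1·3·3 + 10·10·7 + 11·12·6 + 8·10·9 + 9·4·10 = 2581 ≡ 7.
  S = (2, 12, 7) ≠ 0, so r is not a codeword (an error is present).
Step 3: locate the error. For a single error e at position i, S_ℓ = v_i·e·α_i^ℓ, so α_err = S_1/S_0.
  S_0^{−1} = 2^{−1} = 7 (mod 13), so α_err = 12·7 = 84 ≡ 6 = α_2. Error position i = 2.
  Consistency check: S_2/S_1 = 7·12 = 84 ≡ 6 = α_err ✓ (single-error assumption holds).
Step 4: error magnitude e = S_0/v_2 = S_0·∏_{j≠2}(α_2 − α_j) = 2·4 = 8 ≡ 8 (mod 13).
Step 5: correct position 2: c_2 = r_2 − e = 7 − 8 ≡ 12 (mod 13). Hence c = [3, 12, 6, 9, 10].
  Check: interpolating c through the α_i gives m(x) = 4 + 10·x (degree < 2) with m(α_i) = c_i for every i, so c is indeed a codeword.


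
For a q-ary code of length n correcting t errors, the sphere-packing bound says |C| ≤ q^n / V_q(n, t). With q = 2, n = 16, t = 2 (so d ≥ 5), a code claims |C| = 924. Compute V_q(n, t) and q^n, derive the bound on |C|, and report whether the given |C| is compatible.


V_q(n, t) = 137, q^n = 65536, Hamming bound = 478, |C| = 924 > bound (violated).

Step 1: Compute V_q(n, t) = Σ_{j=0}^2 C(n, j) (q−1)^j.
  j = 0: C(16,0)·(1)^0 = 1·1 = 1.
  j = 1: C(16,1)·(1)^1 = 16·1 = 16.
  j = 2: C(16,2)·(1)^2 = 120·1 = 120.
  V_q(n, t) = 1 + 16 + 120 = 137.
Step 2: q^n = 2^16 = 65536.
Step 3: Hamming bound ⌊q^n / V_q(n,t)⌋ = ⌊65536/137⌋ = 478.
Step 4: Compare |C| = 924 to 478: violated.
The claimed |C| lies above the Hamming bound, so no 2-ary code of length 16 with d ≥ 5 can have 924 codewords.


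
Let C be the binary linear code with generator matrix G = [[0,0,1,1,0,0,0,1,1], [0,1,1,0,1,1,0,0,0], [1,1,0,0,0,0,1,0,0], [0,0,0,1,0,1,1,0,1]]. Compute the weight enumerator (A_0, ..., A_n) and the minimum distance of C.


Weight distribution: A_0 = 1, A_3 = 2, A_4 = 5, A_5 = 4, A_6 = 2, A_7 = 2. Minimum distance d = 3.

Enumerate all 2^4 = 16 messages m ∈ F_2^4.
For each, compute codeword c = mG in F_2^9, then tally its weight.
  m = 0000 → c = 000000000, weight = 0.
  m = 1000 → c = 001100011, weight = 4.
  m = 0100 → c = 011011000, weight = 4.
  m = 1100 → c = 010111011, weight = 6.
  m = 0010 → c = 110000100, weight = 3.
  m = 1010 → c = 111100111, weight = 7.
  m = 0110 → c = 101011100, weight = 5.
  m = 1110 → c = 100111111, weight = 7.
  m = 0001 → c = 000101101, weight = 4.
  m = 1001 → c = 001001110, weight = 4.
  m = 0101 → c = 011110101, weight = 6.
  m = 1101 → c = 010010110, weight = 4.
  m = 0011 → c = 110101001, weight = 5.
  m = 1011 → c = 111001010, weight = 5.
  m = 0111 → c = 101110001, weight = 5.
  m = 1111 → c = 100010010, weight = 3.
Tally weights:
  weight 0: 1 codewords.
  weight 3: 2 codewords.
  weight 4: 5 codewords.
  weight 5: 4 codewords.
  weight 6: 2 codewords.
  weight 7: 2 codewords.
Minimum distance d = smallest w > 0 with A_w > 0 = 3.
Sanity: Σ A_w = 16 = 2^4 = 16 ✓.


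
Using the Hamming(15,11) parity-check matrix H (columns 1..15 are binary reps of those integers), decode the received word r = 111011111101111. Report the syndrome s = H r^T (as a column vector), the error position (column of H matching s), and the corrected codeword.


s = (1, 1, 1, 1)^T, error position = 15, corrected codeword c = 111011111101110

Compute s = H r^T mod 2 one row at a time:
  s_1 = 1 + 1 + 1 + 0 + 1 + 1 + 1 + 1 = 7 ≡ 1 (mod 2).
  s_2 = 0 + 1 + 1 + 1 + 1 + 1 + 1 + 1 = 7 ≡ 1 (mod 2).
  s_3 = 1 + 1 + 1 + 1 + 1 + 0 + 1 + 1 = 7 ≡ 1 (mod 2).
  s_4 = 1 + 1 + 1 + 1 + 1 + 0 + 1 + 1 = 7 ≡ 1 (mod 2).
s = (1, 1, 1, 1)^T — this equals column 15 of H (binary 1111), so error is at position 15.
Correct: flip bit 15 of r = 111011111101111 to get c = 111011111101110.


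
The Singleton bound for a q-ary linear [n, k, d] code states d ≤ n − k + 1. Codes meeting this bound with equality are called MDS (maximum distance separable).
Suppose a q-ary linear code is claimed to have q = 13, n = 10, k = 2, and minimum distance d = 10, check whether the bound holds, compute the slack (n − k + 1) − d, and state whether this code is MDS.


Singleton RHS = n − k + 1 = 9, slack = -1, bound violated (no such code; not MDS).

Singleton bound: d ≤ n − k + 1.
Here n = 10, k = 2, so n − k + 1 = 9.
Given d = 10, check d ≤ 9: NO.
Slack = (n − k + 1) − d = -1.
The slack is negative: d = 10 exceeds n − k + 1 = 9 by 1, so the Singleton bound is violated and no linear [10, 2, 10]_13 code can exist. In particular it is not MDS (MDS requires d = n − k + 1 exactly).
Description: the claimed parameters are [10, 2, 10]_13; such a code would be impossible (violates the Singleton bound).


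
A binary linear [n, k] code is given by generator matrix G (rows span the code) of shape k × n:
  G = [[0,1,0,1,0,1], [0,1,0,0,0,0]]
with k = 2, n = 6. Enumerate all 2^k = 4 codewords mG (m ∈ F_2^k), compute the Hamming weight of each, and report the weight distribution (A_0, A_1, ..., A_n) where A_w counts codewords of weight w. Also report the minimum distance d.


Weight distribution: A_0 = 1, A_1 = 1, A_2 = 1, A_3 = 1. Minimum distance d = 1.

Enumerate all 2^2 = 4 messages m ∈ F_2^2.
For each, compute codeword c = mG in F_2^6, then tally its weight.
  m = 00 → c = 000000, weight = 0.
  m = 10 → c = 010101, weight = 3.
  m = 01 → c = 010000, weight = 1.
  m = 11 → c = 000101, weight = 2.
Tally weights:
  weight 0: 1 codewords.
  weight 1: 1 codewords.
  weight 2: 1 codewords.
  weight 3: 1 codewords.
Minimum distance d = smallest w > 0 with A_w > 0 = 1.
Sanity: Σ A_w = 4 = 2^2 = 4 ✓.


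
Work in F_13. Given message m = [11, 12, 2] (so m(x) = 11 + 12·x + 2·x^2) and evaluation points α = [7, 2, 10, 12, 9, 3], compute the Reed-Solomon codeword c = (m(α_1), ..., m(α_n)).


c = [11, 4, 6, 1, 8, 0]

Message polynomial: m(x) = 11 + 12·x + 2·x^2 (mod 13).
For each evaluation point α_i, compute m(α_i) mod 13:
  α_1 = 7: Horner steps 2 → 0 → 11, so m(7) = 11.
  α_2 = 2: Horner steps 2 → 3 → 4, so m(2) = 4.
  α_3 = 10: Horner steps 2 → 6 → 6, so m(10) = 6.
  α_4 = 12: Horner steps 2 → 10 → 1, so m(12) = 1.
  α_5 = 9: Horner steps 2 → 4 → 8, so m(9) = 8.
  α_6 = 3: Horner steps 2 → 5 → 0, so m(3) = 0.
Codeword c = [11, 4, 6, 1, 8, 0] ∈ F_13^6.


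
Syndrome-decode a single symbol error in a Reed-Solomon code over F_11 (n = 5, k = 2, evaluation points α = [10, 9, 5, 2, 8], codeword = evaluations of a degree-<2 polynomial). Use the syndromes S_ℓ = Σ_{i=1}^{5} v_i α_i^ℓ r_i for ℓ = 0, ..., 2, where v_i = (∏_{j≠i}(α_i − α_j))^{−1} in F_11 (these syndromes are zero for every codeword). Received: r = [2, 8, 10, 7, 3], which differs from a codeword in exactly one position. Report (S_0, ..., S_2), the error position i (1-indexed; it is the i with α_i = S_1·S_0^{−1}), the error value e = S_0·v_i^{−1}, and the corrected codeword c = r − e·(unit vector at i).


S = (8, 5, 10), error at position 4, error magnitude e = 1, c = [2, 8, 10, 6, 3].

Step 1: column multipliers v_i = (∏_{j≠i}(α_i − α_j))^{−1} mod 11.
  i = 1 (α = 10): (10−9)(10−5)(10−2)(10−8) = 1·5·8·2 = 80 ≡ 3, so v_1 = 3^{−1} = 4 (mod 11).
  i = 2 (α = 9): (9−10)(9−5)(9−2)(9−8) = (−1)·4·7·1 = −28 ≡ 5, so v_2 = 5^{−1} = 9 (mod 11).
  i = 3 (α = 5): (5−10)(5−9)(5−2)(5−8) = (−5)·(−4)·3·(−3) = −180 ≡ 7, so v_3 = 7^{−1} = 8 (mod 11).
  i = 4 (α = 2): (2−10)(2−9)(2−5)(2−8) = (−8)·(−7)·(−3)·(−6) = 1008 ≡ 7, so v_4 = 7^{−1} = 8 (mod 11).
  i = 5 (α = 8): (8−10)(8−9)(8−5)(8−2) = (−2)·(−1)·3·6 = 36 ≡ 3, so v_5 = 3^{−1} = 4 (mod 11).
  v = [4, 9, 8, 8, 4].
Step 2: syndromes of r = [2, 8, 10, 7, 3] (all sums mod 11).
  S_0 = Σ v_i r_i = 4·2 + 9·8 + 8·10 + 8·7 + 4·3 = 228 ≡ 8.
  S_1 = Σ v_i α_i r_i = 4·10·2 + 9·9·8 + 8·5·10 + 8·2·7 + 4·8·3 = 1336 ≡ 5.
  α_i^2 mod 11 = [1, 4, 3, 4, 9].
  S_2 = Σ v_i α_i^2 r_i = 4·1·2 + 9·4·8 + 8·3·10 + 8·4·7 + 4·9·3 = 868 ≡ 10.
  S = (8, 5, 10) ≠ 0, so r is not a codeword (an error is present).
Step 3: locate the error. For a single error e at position i, S_ℓ = v_i·e·α_i^ℓ, so α_err = S_1/S_0.
  S_0^{−1} = 8^{−1} = 7 (mod 11), so α_err = 5·7 = 35 ≡ 2 = α_4. Error position i = 4.
  Consistency check: S_2/S_1 = 10·9 = 90 ≡ 2 = α_err ✓ (single-error assumption holds).
Step 4: error magnitude e = S_0/v_4 = S_0·∏_{j≠4}(α_4 − α_j) = 8·7 = 56 ≡ 1 (mod 11).
Step 5: correct position 4: c_4 = r_4 − e = 7 − 1 ≡ 6 (mod 11). Hence c = [2, 8, 10, 6, 3].
  Check: interpolating c through the α_i gives m(x) = 7 + 5·x (degree < 2) with m(α_i) = c_i for every i, so c is indeed a codeword.


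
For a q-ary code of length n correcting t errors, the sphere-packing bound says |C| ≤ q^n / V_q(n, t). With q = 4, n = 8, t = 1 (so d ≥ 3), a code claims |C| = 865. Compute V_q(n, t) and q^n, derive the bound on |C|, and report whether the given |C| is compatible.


V_q(n, t) = 25, q^n = 65536, Hamming bound = 2621, |C| = 865 ≤ bound (satisfied).

Step 1: Compute V_q(n, t) = Σ_{j=0}^1 C(n, j) (q−1)^j.
  j = 0: C(8,0)·(3)^0 = 1·1 = 1.
  j = 1: C(8,1)·(3)^1 = 8·3 = 24.
  V_q(n, t) = 1 + 24 = 25.
Step 2: q^n = 4^8 = 65536.
Step 3: Hamming bound ⌊q^n / V_q(n,t)⌋ = ⌊65536/25⌋ = 2621.
Step 4: Compare |C| = 865 to 2621: satisfied.
The claimed |C| lies below the Hamming bound.
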